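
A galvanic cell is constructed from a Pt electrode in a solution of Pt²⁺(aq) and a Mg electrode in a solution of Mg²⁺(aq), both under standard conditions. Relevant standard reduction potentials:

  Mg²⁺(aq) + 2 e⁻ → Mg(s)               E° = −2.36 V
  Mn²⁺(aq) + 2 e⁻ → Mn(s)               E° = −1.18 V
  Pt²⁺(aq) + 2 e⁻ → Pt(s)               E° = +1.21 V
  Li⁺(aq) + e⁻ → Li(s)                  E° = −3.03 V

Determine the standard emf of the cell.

Of the two couples in this cell, the one with the more positive reduction potential is reduced at the cathode: here that is Pt²⁺/Pt (+1.21 V); Mg²⁺/Mg (−2.36 V) is the anode.
E°cell = E°(cathode) − E°(anode) = +1.21 − (−2.36) = +3.57 V.

+3.57 V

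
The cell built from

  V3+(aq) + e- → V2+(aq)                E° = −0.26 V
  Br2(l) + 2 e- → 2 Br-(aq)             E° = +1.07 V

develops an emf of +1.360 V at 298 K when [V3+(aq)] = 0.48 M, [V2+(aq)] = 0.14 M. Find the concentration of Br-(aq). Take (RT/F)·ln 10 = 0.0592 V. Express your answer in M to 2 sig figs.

0.091 M

Br₂/Br⁻ is the cathode (higher E°); E°cell = +1.07 − (−0.26) = +1.33 V with n = 2.
From the Nernst equation, log Q = n(E° − E)/0.0592 = 2·(+1.33 − (+1.360))/0.0592 = −1.014.
For Br2(l) + 2 V2+(aq) → 2 Br-(aq) + 2 V3+(aq), the reaction quotient is Q = ([Br-(aq)]^2·[V3+(aq)]^2) / [V2+(aq)]^2.
Substituting the known concentrations and solving, log [Br-(aq)] = −1.042 and [Br-(aq)] = 0.091 M.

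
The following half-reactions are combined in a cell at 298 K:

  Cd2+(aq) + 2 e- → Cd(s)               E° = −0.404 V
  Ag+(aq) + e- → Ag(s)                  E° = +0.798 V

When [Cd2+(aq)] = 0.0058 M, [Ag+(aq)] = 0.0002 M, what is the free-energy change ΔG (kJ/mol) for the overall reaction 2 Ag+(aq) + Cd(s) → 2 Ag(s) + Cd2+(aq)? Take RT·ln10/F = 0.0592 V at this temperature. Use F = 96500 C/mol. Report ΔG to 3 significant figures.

−202 kJ/mol

The standard cell potential is +0.798 − (−0.404) = +1.202 V, with n = 2 electrons in the balanced equation.
Here Q = [Cd2+(aq)] / [Ag+(aq)]^2 = 1.45×10^5 (log Q = 5.161), giving E = +1.202 − (0.0592/2)·(5.161) = +1.0492 V.
Finally ΔG = −nFE = −(2)(96500 C/mol)(+1.0492 V) = −202 kJ/mol.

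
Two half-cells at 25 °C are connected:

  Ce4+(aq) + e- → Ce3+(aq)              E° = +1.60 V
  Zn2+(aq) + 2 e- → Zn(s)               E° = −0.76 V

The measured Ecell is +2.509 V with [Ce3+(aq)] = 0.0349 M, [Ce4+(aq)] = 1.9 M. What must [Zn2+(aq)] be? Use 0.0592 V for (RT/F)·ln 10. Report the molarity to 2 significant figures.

0.027 M

Ce⁴⁺/Ce³⁺ is the cathode (higher E°); E°cell = +1.60 − (−0.76) = +2.36 V with n = 2.
From the Nernst equation, log Q = n(E° − E)/0.0592 = 2·(+2.36 − (+2.509))/0.0592 = −5.034.
The balanced reaction is 2 Ce4+(aq) + Zn(s) → 2 Ce3+(aq) + Zn2+(aq), so Q = ([Ce3+(aq)]^2·[Zn2+(aq)]) / [Ce4+(aq)]^2.
Substituting the known concentrations and solving, log [Zn2+(aq)] = −1.562 and [Zn2+(aq)] = 0.027 M.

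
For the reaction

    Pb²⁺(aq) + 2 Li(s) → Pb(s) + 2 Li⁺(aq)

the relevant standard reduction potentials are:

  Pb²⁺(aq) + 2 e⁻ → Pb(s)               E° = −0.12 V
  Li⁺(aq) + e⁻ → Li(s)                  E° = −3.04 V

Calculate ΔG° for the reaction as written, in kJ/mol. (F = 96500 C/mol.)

−564 kJ/mol

In the reaction as written Pb²⁺(aq) is reduced, so the Pb²⁺/Pb couple is the cathode and Li⁺/Li is the anode.
E°cell = −0.12 − (−3.04) = +2.92 V; balancing electrons gives n = 2.
ΔG° = −nFE°cell = −(2)(96500)(+2.92) J/mol = −564 kJ/mol.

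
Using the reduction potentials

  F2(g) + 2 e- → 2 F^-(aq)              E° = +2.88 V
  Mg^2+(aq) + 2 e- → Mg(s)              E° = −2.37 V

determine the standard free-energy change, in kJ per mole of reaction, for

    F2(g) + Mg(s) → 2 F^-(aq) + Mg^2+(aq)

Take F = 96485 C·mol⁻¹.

−1013 kJ/mol

In the reaction as written F2(g) is reduced, so the F₂/F⁻ couple is the cathode and Mg²⁺/Mg is the anode.
E°cell = +2.88 − (−2.37) = +5.25 V; balancing electrons gives n = 2.
ΔG° = −nFE°cell = −(2)(96485)(+5.25) J/mol = −1013 kJ/mol.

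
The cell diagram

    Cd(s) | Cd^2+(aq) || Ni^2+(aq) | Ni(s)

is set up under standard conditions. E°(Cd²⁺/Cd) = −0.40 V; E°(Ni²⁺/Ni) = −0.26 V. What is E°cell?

+0.14 V

By convention the left-hand electrode in cell notation is the anode (oxidation) and the right-hand electrode is the cathode (reduction).
E°cell = E°(right) − E°(left) = −0.26 − (−0.40) = +0.14 V.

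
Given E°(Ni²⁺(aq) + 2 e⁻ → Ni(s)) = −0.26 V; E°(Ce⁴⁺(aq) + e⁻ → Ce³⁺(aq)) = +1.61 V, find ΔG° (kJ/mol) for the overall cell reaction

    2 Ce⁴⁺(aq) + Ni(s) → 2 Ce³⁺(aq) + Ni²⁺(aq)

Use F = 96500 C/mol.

−361 kJ/mol

In the reaction as written Ce⁴⁺(aq) is reduced, so the Ce⁴⁺/Ce³⁺ couple is the cathode and Ni²⁺/Ni is the anode.
E°cell = +1.61 − (−0.26) = +1.87 V; balancing electrons gives n = 2.
ΔG° = −nFE°cell = −(2)(96500)(+1.87) J/mol = −361 kJ/mol.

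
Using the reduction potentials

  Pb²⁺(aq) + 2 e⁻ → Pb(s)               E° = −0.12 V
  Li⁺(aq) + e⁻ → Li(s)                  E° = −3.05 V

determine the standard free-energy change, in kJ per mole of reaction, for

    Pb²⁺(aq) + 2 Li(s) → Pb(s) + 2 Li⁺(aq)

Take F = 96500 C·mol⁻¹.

−565 kJ/mol

In the reaction as written Pb²⁺(aq) is reduced, so the Pb²⁺/Pb couple is the cathode and Li⁺/Li is the anode.
E°cell = −0.12 − (−3.05) = +2.93 V; balancing electrons gives n = 2.
ΔG° = −nFE°cell = −(2)(96500)(+2.93) J/mol = −565 kJ/mol.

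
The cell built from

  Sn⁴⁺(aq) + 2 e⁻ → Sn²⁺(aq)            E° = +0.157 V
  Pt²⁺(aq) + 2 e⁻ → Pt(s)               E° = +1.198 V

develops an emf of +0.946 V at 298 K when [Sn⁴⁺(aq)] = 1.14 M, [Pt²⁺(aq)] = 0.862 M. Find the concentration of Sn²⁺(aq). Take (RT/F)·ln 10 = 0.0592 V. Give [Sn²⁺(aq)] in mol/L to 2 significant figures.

With Pt²⁺/Pt at the cathode and Sn⁴⁺/Sn²⁺ at the anode, E°cell = +1.198 − (+0.157) = +1.041 V (n = 2).
Rearranging E = E° − (0.0592/n)·log Q gives log Q = 2(+1.041 − (+0.946))/0.0592 = 3.209.
The balanced reaction is Pt²⁺(aq) + Sn²⁺(aq) → Pt(s) + Sn⁴⁺(aq), so Q = [Sn⁴⁺(aq)] / ([Pt²⁺(aq)]·[Sn²⁺(aq)]).
Solving for the unknown gives log [Sn²⁺(aq)] = −3.088, so [Sn²⁺(aq)] ≈ 0.00082 M.

0.00082 M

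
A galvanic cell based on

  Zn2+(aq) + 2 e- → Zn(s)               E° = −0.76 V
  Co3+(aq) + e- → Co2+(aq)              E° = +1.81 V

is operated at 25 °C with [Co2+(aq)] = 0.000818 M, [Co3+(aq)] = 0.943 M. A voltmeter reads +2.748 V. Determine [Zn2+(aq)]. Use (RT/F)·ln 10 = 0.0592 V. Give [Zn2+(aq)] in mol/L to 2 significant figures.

Co³⁺/Co²⁺ is the cathode (higher E°); E°cell = +1.81 − (−0.76) = +2.57 V with n = 2.
From the Nernst equation, log Q = n(E° − E)/0.0592 = 2·(+2.57 − (+2.748))/0.0592 = −6.014.
For 2 Co3+(aq) + Zn(s) → 2 Co2+(aq) + Zn2+(aq), the reaction quotient is Q = ([Co2+(aq)]^2·[Zn2+(aq)]) / [Co3+(aq)]^2.
Isolating [Zn2+(aq)] in Q = 10^{−6.014} yields log [Zn2+(aq)] = 0.110, i.e. 1.3 M.

1.3 M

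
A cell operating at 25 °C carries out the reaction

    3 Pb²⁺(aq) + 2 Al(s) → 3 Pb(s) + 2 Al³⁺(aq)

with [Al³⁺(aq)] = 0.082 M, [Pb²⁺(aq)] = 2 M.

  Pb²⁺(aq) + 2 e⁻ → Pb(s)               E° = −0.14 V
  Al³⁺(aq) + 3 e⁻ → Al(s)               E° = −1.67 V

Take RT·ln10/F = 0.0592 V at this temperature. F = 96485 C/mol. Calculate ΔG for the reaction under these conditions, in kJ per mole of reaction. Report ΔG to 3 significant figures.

−903 kJ/mol

The standard cell potential is −0.14 − (−1.67) = +1.53 V, with n = 6 electrons in the balanced equation.
The reaction quotient is [Al³⁺(aq)]^2 / [Pb²⁺(aq)]^3 = 0.000841; by Nernst, E = +1.53 − (0.0592/6)(−3.075) = +1.5603 V.
ΔG = −nFE = −(6)(96485)(+1.5603) J/mol = −903 kJ/mol.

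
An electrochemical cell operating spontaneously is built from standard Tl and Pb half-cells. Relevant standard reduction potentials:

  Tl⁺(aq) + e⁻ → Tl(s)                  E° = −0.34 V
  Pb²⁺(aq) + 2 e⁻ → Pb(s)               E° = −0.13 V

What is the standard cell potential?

The Pb²⁺/Pb couple has the higher E°, so Pb ion is reduced (cathode) and Tl is oxidized (anode).
E°cell = E°(cathode) − E°(anode) = −0.13 − (−0.34) = +0.21 V.

+0.21 V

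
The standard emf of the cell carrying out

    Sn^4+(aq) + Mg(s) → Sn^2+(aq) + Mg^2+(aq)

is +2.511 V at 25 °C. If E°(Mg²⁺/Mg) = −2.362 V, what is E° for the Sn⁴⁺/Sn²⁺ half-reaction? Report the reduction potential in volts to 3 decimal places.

In the reaction as written the Sn⁴⁺/Sn²⁺ couple is reduced (cathode) and Mg²⁺/Mg is oxidized (anode), so E°cell = E°(Sn⁴⁺/Sn²⁺) − E°(Mg²⁺/Mg).
E°(Sn⁴⁺/Sn²⁺) = E°cell + E°(anode) = +2.511 + (−2.362) = +0.149 V.

+0.149 V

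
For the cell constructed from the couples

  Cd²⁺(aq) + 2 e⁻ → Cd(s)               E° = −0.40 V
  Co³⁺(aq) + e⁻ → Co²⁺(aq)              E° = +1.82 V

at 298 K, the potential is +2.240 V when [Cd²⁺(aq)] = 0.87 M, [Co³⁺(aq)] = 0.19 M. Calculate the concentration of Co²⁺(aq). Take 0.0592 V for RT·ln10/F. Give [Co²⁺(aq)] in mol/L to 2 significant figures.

The Co³⁺/Co²⁺ couple has the larger reduction potential, so it is the cathode: E°cell = +1.82 − (−0.40) = +2.22 V and n = 2.
Since E = E° − (0.0592/n)·log Q, log Q = n(E° − E)/0.0592 = −0.676.
The balanced reaction is 2 Co³⁺(aq) + Cd(s) → 2 Co²⁺(aq) + Cd²⁺(aq), so Q = ([Co²⁺(aq)]^2·[Cd²⁺(aq)]) / [Co³⁺(aq)]^2.
Isolating [Co²⁺(aq)] in Q = 10^{−0.676} yields log [Co²⁺(aq)] = −1.029, i.e. 0.094 M.

0.094 M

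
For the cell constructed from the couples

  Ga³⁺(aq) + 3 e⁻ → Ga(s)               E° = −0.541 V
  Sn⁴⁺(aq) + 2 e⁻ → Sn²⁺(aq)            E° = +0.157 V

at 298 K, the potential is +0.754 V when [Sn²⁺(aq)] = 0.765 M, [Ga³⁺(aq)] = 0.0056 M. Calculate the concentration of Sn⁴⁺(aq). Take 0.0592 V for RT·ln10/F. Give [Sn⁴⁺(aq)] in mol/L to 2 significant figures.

With Sn⁴⁺/Sn²⁺ at the cathode and Ga³⁺/Ga at the anode, E°cell = +0.157 − (−0.541) = +0.698 V (n = 6).
Rearranging E = E° − (0.0592/n)·log Q gives log Q = 6(+0.698 − (+0.754))/0.0592 = −5.676.
Balancing electrons gives 3 Sn⁴⁺(aq) + 2 Ga(s) → 3 Sn²⁺(aq) + 2 Ga³⁺(aq); thus Q = ([Sn²⁺(aq)]^3·[Ga³⁺(aq)]^2) / [Sn⁴⁺(aq)]^3.
Solving for the unknown gives log [Sn⁴⁺(aq)] = 0.274, so [Sn⁴⁺(aq)] ≈ 1.9 M.

1.9 M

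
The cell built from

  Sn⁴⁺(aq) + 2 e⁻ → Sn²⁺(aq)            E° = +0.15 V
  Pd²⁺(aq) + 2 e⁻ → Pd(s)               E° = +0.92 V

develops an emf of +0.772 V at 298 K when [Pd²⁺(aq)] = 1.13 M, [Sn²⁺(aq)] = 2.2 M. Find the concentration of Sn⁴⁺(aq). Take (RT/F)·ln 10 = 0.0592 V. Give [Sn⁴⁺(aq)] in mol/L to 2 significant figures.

2.1 M

Pd²⁺/Pd is the cathode (higher E°); E°cell = +0.92 − (+0.15) = +0.77 V with n = 2.
Rearranging E = E° − (0.0592/n)·log Q gives log Q = 2(+0.77 − (+0.772))/0.0592 = −0.068.
The balanced reaction is Pd²⁺(aq) + Sn²⁺(aq) → Pd(s) + Sn⁴⁺(aq), so Q = [Sn⁴⁺(aq)] / ([Pd²⁺(aq)]·[Sn²⁺(aq)]).
Solving for the unknown gives log [Sn⁴⁺(aq)] = 0.328, so [Sn⁴⁺(aq)] ≈ 2.1 M.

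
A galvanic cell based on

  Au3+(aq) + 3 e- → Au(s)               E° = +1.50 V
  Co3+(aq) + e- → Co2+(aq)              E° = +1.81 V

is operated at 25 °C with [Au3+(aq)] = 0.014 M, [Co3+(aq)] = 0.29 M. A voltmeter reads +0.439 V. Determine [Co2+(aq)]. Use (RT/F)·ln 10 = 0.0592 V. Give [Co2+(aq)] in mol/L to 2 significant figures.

With Co³⁺/Co²⁺ at the cathode and Au³⁺/Au at the anode, E°cell = +1.81 − (+1.50) = +0.31 V (n = 3).
Since E = E° − (0.0592/n)·log Q, log Q = n(E° − E)/0.0592 = −6.537.
Balancing electrons gives 3 Co3+(aq) + Au(s) → 3 Co2+(aq) + Au3+(aq); thus Q = ([Co2+(aq)]^3·[Au3+(aq)]) / [Co3+(aq)]^3.
Substituting the known concentrations and solving, log [Co2+(aq)] = −2.099 and [Co2+(aq)] = 0.0080 M.

0.0080 M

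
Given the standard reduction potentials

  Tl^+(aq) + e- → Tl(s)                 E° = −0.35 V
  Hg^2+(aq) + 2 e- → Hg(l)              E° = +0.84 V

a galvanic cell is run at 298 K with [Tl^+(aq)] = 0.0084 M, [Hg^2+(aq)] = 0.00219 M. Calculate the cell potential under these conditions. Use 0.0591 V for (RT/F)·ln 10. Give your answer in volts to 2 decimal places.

The Hg²⁺/Hg couple has the more positive E°, so it is the cathode; Tl⁺/Tl is the anode.
E°cell = E°cat − E°an = +0.84 − (−0.35) = +1.19 V; n = 2.
Balancing gives Hg^2+(aq) + 2 Tl(s) → Hg(l) + 2 Tl^+(aq); hence Q = [Tl^+(aq)]^2 / [Hg^2+(aq)] = 0.0322 (log Q = −1.492).
Applying E = E° − (RT ln10/nF)·log Q gives +1.19 − (0.0591/2)(−1.492) = +1.23 V.

+1.23 V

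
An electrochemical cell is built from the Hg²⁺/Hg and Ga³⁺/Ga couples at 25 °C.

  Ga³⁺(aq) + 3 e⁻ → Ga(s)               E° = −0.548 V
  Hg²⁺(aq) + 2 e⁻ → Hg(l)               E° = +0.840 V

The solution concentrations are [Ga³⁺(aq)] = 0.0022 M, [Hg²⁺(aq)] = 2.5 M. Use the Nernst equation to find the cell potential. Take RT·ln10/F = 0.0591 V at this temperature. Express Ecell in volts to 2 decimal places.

The Hg²⁺/Hg couple has the more positive E°, so it is the cathode; Ga³⁺/Ga is the anode.
E°cell = E°cat − E°an = +0.840 − (−0.548) = +1.388 V; n = 6.
For the overall reaction 3 Hg²⁺(aq) + 2 Ga(s) → 3 Hg(l) + 2 Ga³⁺(aq), Q = [Ga³⁺(aq)]^2 / [Hg²⁺(aq)]^3 = 3.1×10^−7, giving log Q = −6.509.
E = E° − (0.0591/n)·log Q = +1.388 − (0.0591/6)(−6.509) = +1.45 V.

+1.45 V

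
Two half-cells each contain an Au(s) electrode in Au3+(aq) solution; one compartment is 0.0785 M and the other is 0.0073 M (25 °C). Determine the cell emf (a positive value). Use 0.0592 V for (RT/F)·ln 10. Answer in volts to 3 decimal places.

0.020 V

For a concentration cell E°cell = 0, since both electrodes use the same couple.
The compartment with the higher Au3+(aq) concentration (0.0785 M) acts as the cathode; ions are reduced there and produced at the dilute (0.0073 M) anode.
With n = 3, Ecell = −(0.0592/3)·log([dilute]/[conc]) = −(0.0592/3)·log(0.0073/0.0785) = +0.020 V.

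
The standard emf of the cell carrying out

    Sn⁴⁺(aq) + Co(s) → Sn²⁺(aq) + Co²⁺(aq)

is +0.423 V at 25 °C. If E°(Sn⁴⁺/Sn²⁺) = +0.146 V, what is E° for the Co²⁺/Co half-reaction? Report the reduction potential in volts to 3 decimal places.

−0.277 V

In the reaction as written the Sn⁴⁺/Sn²⁺ couple is reduced (cathode) and Co²⁺/Co is oxidized (anode), so E°cell = E°(Sn⁴⁺/Sn²⁺) − E°(Co²⁺/Co).
E°(Co²⁺/Co) = E°(cathode) − E°cell = +0.146 − (+0.423) = −0.277 V.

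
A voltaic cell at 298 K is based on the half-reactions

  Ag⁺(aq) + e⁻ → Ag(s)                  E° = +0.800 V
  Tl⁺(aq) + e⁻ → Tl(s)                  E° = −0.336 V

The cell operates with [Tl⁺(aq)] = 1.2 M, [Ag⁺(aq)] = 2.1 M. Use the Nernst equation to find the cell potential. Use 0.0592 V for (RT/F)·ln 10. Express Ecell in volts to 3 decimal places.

+1.150 V

The Ag⁺/Ag couple has the more positive E°, so it is the cathode; Tl⁺/Tl is the anode.
The standard potential is +0.800 − (−0.336) = +1.136 V and the balanced reaction transfers n = 1 electron.
The balanced reaction is Ag⁺(aq) + Tl(s) → Ag(s) + Tl⁺(aq), so Q = [Tl⁺(aq)] / [Ag⁺(aq)] = 0.571 and log Q = −0.243.
By the Nernst equation, E = +1.136 − (0.0592/1)·(−0.243) = +1.150 V.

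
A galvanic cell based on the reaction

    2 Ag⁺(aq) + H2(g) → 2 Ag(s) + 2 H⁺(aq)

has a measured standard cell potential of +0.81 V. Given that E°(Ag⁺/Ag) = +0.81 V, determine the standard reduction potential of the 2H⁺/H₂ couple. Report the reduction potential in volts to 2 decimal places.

+0.00 V

In the reaction as written the Ag⁺/Ag couple is reduced (cathode) and 2H⁺/H₂ is oxidized (anode), so E°cell = E°(Ag⁺/Ag) − E°(2H⁺/H₂).
E°(2H⁺/H₂) = E°(cathode) − E°cell = +0.81 − (+0.81) = +0.00 V.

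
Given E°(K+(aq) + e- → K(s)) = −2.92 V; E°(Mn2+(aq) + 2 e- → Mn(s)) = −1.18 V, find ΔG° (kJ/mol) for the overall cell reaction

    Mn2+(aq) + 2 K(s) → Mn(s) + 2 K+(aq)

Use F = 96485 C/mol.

−336 kJ/mol

In the reaction as written Mn2+(aq) is reduced, so the Mn²⁺/Mn couple is the cathode and K⁺/K is the anode.
E°cell = −1.18 − (−2.92) = +1.74 V; balancing electrons gives n = 2.
ΔG° = −nFE°cell = −(2)(96485)(+1.74) J/mol = −336 kJ/mol.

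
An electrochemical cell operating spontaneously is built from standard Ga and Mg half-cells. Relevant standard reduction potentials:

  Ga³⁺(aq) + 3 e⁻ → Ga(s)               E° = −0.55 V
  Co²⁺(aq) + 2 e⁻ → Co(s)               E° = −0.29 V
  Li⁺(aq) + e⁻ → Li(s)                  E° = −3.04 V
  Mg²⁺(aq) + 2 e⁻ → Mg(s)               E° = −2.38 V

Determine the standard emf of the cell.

The Ga³⁺/Ga couple has the higher E°, so Ga ion is reduced (cathode) and Mg is oxidized (anode).
E°cell = E°(cathode) − E°(anode) = −0.55 − (−2.38) = +1.83 V.

+1.83 V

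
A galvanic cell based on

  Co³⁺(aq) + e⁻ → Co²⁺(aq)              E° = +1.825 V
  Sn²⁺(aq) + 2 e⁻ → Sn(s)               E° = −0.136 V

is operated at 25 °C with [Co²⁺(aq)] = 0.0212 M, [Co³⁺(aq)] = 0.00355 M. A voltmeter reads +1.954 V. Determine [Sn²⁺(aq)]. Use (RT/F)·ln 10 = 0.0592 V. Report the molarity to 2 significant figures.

0.048 M

The Co³⁺/Co²⁺ couple has the larger reduction potential, so it is the cathode: E°cell = +1.825 − (−0.136) = +1.961 V and n = 2.
Since E = E° − (0.0592/n)·log Q, log Q = n(E° − E)/0.0592 = 0.236.
The balanced reaction is 2 Co³⁺(aq) + Sn(s) → 2 Co²⁺(aq) + Sn²⁺(aq), so Q = ([Co²⁺(aq)]^2·[Sn²⁺(aq)]) / [Co³⁺(aq)]^2.
Solving for the unknown gives log [Sn²⁺(aq)] = −1.316, so [Sn²⁺(aq)] ≈ 0.048 M.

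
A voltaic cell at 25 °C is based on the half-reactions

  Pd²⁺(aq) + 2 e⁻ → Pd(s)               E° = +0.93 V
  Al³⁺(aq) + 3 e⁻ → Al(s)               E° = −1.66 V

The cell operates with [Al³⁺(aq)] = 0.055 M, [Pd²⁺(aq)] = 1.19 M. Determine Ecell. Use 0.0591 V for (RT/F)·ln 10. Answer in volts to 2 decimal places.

The Pd²⁺/Pd couple has the more positive E°, so it is the cathode; Al³⁺/Al is the anode.
E°cell = +0.93 − (−1.66) = +2.59 V, with n = 6 electrons transferred.
For the overall reaction 3 Pd²⁺(aq) + 2 Al(s) → 3 Pd(s) + 2 Al³⁺(aq), Q = [Al³⁺(aq)]^2 / [Pd²⁺(aq)]^3 = 0.0018, giving log Q = −2.746.
By the Nernst equation, E = +2.59 − (0.0591/6)·(−2.746) = +2.62 V.

+2.62 V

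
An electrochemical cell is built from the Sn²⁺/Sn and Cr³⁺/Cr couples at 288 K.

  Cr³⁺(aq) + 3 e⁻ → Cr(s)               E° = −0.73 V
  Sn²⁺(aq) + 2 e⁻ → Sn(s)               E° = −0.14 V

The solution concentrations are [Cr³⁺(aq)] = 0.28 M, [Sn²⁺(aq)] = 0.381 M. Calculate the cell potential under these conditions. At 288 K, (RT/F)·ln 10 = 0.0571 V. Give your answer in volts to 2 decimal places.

+0.59 V

Since E°(Sn²⁺/Sn) > E°(Cr³⁺/Cr), Sn²⁺/Sn serves as the cathode.
The standard potential is −0.14 − (−0.73) = +0.59 V and the balanced reaction transfers n = 6 electrons.
The balanced reaction is 3 Sn²⁺(aq) + 2 Cr(s) → 3 Sn(s) + 2 Cr³⁺(aq), so Q = [Cr³⁺(aq)]^2 / [Sn²⁺(aq)]^3 = 1.42 and log Q = 0.152.
E = E° − (0.0571/n)·log Q = +0.59 − (0.0571/6)(0.152) = +0.59 V.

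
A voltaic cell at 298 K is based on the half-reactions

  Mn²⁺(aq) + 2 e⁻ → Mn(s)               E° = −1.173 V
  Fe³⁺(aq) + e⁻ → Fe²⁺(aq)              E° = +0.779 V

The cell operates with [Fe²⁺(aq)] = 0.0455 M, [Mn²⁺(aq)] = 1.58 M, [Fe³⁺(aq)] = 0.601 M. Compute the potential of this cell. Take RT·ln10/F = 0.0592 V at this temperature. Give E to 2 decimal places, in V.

+2.01 V

Fe³⁺/Fe²⁺ is reduced (cathode, E° = +0.779 V) and Mn²⁺/Mn is oxidized (anode).
E°cell = +0.779 − (−1.173) = +1.952 V, with n = 2 electrons transferred.
The balanced reaction is 2 Fe³⁺(aq) + Mn(s) → 2 Fe²⁺(aq) + Mn²⁺(aq), so Q = ([Fe²⁺(aq)]^2·[Mn²⁺(aq)]) / [Fe³⁺(aq)]^2 = 0.00906 and log Q = −2.043.
Applying E = E° − (RT ln10/nF)·log Q gives +1.952 − (0.0592/2)(−2.043) = +2.01 V.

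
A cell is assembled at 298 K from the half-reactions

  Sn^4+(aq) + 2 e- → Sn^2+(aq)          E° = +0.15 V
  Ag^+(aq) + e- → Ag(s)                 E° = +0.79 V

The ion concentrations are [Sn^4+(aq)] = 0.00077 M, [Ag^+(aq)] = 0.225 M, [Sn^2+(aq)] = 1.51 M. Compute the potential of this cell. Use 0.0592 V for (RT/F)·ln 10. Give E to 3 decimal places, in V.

Since E°(Ag⁺/Ag) > E°(Sn⁴⁺/Sn²⁺), Ag⁺/Ag serves as the cathode.
E°cell = E°cat − E°an = +0.79 − (+0.15) = +0.64 V; n = 2.
For the overall reaction 2 Ag^+(aq) + Sn^2+(aq) → 2 Ag(s) + Sn^4+(aq), Q = [Sn^4+(aq)] / ([Ag^+(aq)]^2·[Sn^2+(aq)]) = 0.0101, giving log Q = −1.997.
E = E° − (0.0592/n)·log Q = +0.64 − (0.0592/2)(−1.997) = +0.699 V.

+0.699 V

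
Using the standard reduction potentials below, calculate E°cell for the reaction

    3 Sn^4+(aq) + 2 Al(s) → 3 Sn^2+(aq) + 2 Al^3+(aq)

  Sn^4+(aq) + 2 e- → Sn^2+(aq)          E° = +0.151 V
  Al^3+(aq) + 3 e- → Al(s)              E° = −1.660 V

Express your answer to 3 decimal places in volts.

Sn^4+(aq) gains electrons, so the Sn⁴⁺/Sn²⁺ couple is the cathode; the Al³⁺/Al couple is the anode.
E°cell = E°(cathode) − E°(anode) = +0.151 − (−1.660) = +1.811 V.

+1.811 V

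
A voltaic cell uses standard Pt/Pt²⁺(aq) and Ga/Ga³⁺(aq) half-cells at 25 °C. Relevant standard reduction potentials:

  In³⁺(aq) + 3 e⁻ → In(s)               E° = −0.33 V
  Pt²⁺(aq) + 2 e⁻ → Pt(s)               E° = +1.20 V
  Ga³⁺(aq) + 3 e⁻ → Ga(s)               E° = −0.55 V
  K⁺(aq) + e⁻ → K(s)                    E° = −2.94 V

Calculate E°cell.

+1.75 V

The Pt²⁺/Pt couple has the higher E°, so Pt ion is reduced (cathode) and Ga is oxidized (anode).
E°cell = E°(cathode) − E°(anode) = +1.20 − (−0.55) = +1.75 V.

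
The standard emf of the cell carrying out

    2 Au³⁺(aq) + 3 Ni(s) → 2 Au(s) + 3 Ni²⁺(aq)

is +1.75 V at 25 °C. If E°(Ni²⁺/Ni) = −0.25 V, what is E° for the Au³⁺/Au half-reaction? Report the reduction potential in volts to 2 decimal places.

In the reaction as written the Au³⁺/Au couple is reduced (cathode) and Ni²⁺/Ni is oxidized (anode), so E°cell = E°(Au³⁺/Au) − E°(Ni²⁺/Ni).
E°(Au³⁺/Au) = E°cell + E°(anode) = +1.75 + (−0.25) = +1.50 V.

+1.50 V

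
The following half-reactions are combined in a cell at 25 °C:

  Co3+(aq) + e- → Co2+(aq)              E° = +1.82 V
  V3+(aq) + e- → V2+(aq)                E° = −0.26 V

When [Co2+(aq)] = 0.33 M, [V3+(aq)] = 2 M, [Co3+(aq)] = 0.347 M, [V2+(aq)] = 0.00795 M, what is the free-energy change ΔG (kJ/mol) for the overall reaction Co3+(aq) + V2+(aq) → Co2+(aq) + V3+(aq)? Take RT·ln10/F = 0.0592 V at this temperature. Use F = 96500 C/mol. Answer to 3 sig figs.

−187 kJ/mol

E°cell = +1.82 − (−0.26) = +2.08 V; the balanced reaction transfers n = 1 electron.
Q = ([Co2+(aq)]·[V3+(aq)]) / ([Co3+(aq)]·[V2+(aq)]) = 239, so log Q = 2.379 and E = +2.08 − (0.0592/1)(2.379) = +1.9392 V.
Finally ΔG = −nFE = −(1)(96500 C/mol)(+1.9392 V) = −187 kJ/mol.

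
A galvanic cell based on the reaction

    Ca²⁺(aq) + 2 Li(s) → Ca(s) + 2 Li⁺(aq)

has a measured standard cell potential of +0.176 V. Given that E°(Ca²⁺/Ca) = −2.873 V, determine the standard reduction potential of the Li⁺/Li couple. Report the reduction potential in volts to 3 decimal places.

−3.049 V

In the reaction as written the Ca²⁺/Ca couple is reduced (cathode) and Li⁺/Li is oxidized (anode), so E°cell = E°(Ca²⁺/Ca) − E°(Li⁺/Li).
E°(Li⁺/Li) = E°(cathode) − E°cell = −2.873 − (+0.176) = −3.049 V.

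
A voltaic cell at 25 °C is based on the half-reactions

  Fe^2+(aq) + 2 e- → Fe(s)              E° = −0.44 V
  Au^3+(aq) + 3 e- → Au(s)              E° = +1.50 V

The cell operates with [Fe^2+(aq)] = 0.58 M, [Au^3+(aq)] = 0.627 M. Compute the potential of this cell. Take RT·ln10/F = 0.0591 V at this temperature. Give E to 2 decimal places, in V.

+1.94 V

Since E°(Au³⁺/Au) > E°(Fe²⁺/Fe), Au³⁺/Au serves as the cathode.
E°cell = E°cat − E°an = +1.50 − (−0.44) = +1.94 V; n = 6.
For the overall reaction 2 Au^3+(aq) + 3 Fe(s) → 2 Au(s) + 3 Fe^2+(aq), Q = [Fe^2+(aq)]^3 / [Au^3+(aq)]^2 = 0.496, giving log Q = −0.304.
By the Nernst equation, E = +1.94 − (0.0591/6)·(−0.304) = +1.94 V.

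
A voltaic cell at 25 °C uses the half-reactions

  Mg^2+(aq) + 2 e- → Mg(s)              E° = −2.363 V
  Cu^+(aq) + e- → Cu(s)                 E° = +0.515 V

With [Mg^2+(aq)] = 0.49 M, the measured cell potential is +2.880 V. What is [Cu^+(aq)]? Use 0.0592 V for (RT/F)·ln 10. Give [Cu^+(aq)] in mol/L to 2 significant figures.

Cu⁺/Cu is the cathode (higher E°); E°cell = +0.515 − (−2.363) = +2.878 V with n = 2.
Since E = E° − (0.0592/n)·log Q, log Q = n(E° − E)/0.0592 = −0.068.
Balancing electrons gives 2 Cu^+(aq) + Mg(s) → 2 Cu(s) + Mg^2+(aq); thus Q = [Mg^2+(aq)] / [Cu^+(aq)]^2.
Solving for the unknown gives log [Cu^+(aq)] = −0.121, so [Cu^+(aq)] ≈ 0.76 M.

0.76 M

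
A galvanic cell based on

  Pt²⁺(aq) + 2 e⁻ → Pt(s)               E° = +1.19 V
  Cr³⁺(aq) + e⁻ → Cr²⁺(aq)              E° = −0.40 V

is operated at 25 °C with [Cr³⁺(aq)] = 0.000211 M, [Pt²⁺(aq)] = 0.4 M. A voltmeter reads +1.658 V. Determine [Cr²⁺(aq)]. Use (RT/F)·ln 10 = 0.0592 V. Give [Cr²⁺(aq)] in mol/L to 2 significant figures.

0.0047 M

Pt²⁺/Pt is the cathode (higher E°); E°cell = +1.19 − (−0.40) = +1.59 V with n = 2.
From the Nernst equation, log Q = n(E° − E)/0.0592 = 2·(+1.59 − (+1.658))/0.0592 = −2.297.
Balancing electrons gives Pt²⁺(aq) + 2 Cr²⁺(aq) → Pt(s) + 2 Cr³⁺(aq); thus Q = [Cr³⁺(aq)]^2 / ([Pt²⁺(aq)]·[Cr²⁺(aq)]^2).
Substituting the known concentrations and solving, log [Cr²⁺(aq)] = −2.328 and [Cr²⁺(aq)] = 0.0047 M.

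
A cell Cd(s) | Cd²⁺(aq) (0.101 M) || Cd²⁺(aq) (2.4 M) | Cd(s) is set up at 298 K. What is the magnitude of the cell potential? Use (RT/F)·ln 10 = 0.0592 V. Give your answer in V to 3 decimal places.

For a concentration cell E°cell = 0, since both electrodes use the same couple.
The compartment with the higher Cd²⁺(aq) concentration (2.4 M) acts as the cathode; ions are reduced there and produced at the dilute (0.101 M) anode.
With n = 2, Ecell = −(0.0592/2)·log([dilute]/[conc]) = −(0.0592/2)·log(0.101/2.4) = +0.041 V.

0.041 V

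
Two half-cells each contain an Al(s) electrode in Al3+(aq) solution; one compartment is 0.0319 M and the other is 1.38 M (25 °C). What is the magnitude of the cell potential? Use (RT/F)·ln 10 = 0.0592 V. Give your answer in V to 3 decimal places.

0.032 V

For a concentration cell E°cell = 0, since both electrodes use the same couple.
The compartment with the higher Al3+(aq) concentration (1.38 M) acts as the cathode; ions are reduced there and produced at the dilute (0.0319 M) anode.
With n = 3, Ecell = −(0.0592/3)·log([dilute]/[conc]) = −(0.0592/3)·log(0.0319/1.38) = +0.032 V.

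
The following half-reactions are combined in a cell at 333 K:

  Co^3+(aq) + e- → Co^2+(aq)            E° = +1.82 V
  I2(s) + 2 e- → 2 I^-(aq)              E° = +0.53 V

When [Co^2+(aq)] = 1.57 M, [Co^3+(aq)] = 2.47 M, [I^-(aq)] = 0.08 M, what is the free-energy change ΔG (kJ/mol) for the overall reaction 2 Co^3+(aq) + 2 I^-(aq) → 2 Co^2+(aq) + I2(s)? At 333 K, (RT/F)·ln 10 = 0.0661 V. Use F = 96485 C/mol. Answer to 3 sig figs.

With Co³⁺/Co²⁺ reduced at the cathode, E°cell = +1.82 − (+0.53) = +1.29 V and n = 2.
The reaction quotient is [Co^2+(aq)]^2 / ([Co^3+(aq)]^2·[I^-(aq)]^2) = 63.1; by Nernst, E = +1.29 − (0.0661/2)(1.800) = +1.2305 V.
Then ΔG = −nFE = −2 × 96485 × +1.2305 J/mol = −237 kJ/mol.

−237 kJ/mol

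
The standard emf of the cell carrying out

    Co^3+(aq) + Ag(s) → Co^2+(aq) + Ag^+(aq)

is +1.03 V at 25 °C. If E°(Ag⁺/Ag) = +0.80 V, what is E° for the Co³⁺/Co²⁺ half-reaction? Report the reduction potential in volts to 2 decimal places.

In the reaction as written the Co³⁺/Co²⁺ couple is reduced (cathode) and Ag⁺/Ag is oxidized (anode), so E°cell = E°(Co³⁺/Co²⁺) − E°(Ag⁺/Ag).
E°(Co³⁺/Co²⁺) = E°cell + E°(anode) = +1.03 + (+0.80) = +1.83 V.

+1.83 V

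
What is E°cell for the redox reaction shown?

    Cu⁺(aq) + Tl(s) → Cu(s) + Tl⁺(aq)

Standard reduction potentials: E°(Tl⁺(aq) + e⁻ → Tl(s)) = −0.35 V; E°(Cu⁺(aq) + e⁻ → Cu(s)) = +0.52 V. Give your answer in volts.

In the reaction as written, Cu⁺(aq) is reduced (cathode) and Tl⁺(aq) is produced by oxidation at the anode.
E°cell = E°(cathode) − E°(anode) = +0.52 − (−0.35) = +0.87 V.

+0.87 V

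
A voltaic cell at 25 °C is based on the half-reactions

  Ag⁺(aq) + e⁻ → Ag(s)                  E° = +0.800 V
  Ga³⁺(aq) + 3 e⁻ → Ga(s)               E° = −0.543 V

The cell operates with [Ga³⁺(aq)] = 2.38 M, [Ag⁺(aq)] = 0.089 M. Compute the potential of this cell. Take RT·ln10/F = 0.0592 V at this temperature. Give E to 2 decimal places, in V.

Ag⁺/Ag is reduced (cathode, E° = +0.800 V) and Ga³⁺/Ga is oxidized (anode).
E°cell = +0.800 − (−0.543) = +1.343 V, with n = 3 electrons transferred.
The balanced reaction is 3 Ag⁺(aq) + Ga(s) → 3 Ag(s) + Ga³⁺(aq), so Q = [Ga³⁺(aq)] / [Ag⁺(aq)]^3 = 3.38×10^3 and log Q = 3.528.
Applying E = E° − (RT ln10/nF)·log Q gives +1.343 − (0.0592/3)(3.528) = +1.27 V.

+1.27 V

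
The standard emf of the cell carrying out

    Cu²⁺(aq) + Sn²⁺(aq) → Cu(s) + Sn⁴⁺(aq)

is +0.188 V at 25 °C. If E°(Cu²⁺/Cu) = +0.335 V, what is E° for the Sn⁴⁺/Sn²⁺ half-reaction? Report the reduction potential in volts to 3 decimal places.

In the reaction as written the Cu²⁺/Cu couple is reduced (cathode) and Sn⁴⁺/Sn²⁺ is oxidized (anode), so E°cell = E°(Cu²⁺/Cu) − E°(Sn⁴⁺/Sn²⁺).
E°(Sn⁴⁺/Sn²⁺) = E°(cathode) − E°cell = +0.335 − (+0.188) = +0.147 V.

+0.147 V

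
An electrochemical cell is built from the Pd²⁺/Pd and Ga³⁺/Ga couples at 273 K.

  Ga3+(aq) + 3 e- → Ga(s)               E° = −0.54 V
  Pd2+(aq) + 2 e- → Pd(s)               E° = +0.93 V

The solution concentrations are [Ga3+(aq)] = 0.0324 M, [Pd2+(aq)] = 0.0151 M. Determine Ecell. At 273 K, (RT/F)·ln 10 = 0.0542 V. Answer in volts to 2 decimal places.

Pd²⁺/Pd is reduced (cathode, E° = +0.93 V) and Ga³⁺/Ga is oxidized (anode).
E°cell = E°cat − E°an = +0.93 − (−0.54) = +1.47 V; n = 6.
The balanced reaction is 3 Pd2+(aq) + 2 Ga(s) → 3 Pd(s) + 2 Ga3+(aq), so Q = [Ga3+(aq)]^2 / [Pd2+(aq)]^3 = 305 and log Q = 2.484.
E = E° − (0.0542/n)·log Q = +1.47 − (0.0542/6)(2.484) = +1.45 V.

+1.45 V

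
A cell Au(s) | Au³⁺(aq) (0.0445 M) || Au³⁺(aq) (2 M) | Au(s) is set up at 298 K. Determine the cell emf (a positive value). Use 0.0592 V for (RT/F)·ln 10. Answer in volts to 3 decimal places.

0.033 V

For a concentration cell E°cell = 0, since both electrodes use the same couple.
The compartment with the higher Au³⁺(aq) concentration (2 M) acts as the cathode; ions are reduced there and produced at the dilute (0.0445 M) anode.
With n = 3, Ecell = −(0.0592/3)·log([dilute]/[conc]) = −(0.0592/3)·log(0.0445/2) = +0.033 V.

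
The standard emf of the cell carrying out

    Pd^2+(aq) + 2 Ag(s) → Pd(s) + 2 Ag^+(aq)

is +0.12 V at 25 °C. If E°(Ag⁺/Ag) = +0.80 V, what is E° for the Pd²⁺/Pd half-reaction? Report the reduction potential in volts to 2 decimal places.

+0.92 V

In the reaction as written the Pd²⁺/Pd couple is reduced (cathode) and Ag⁺/Ag is oxidized (anode), so E°cell = E°(Pd²⁺/Pd) − E°(Ag⁺/Ag).
E°(Pd²⁺/Pd) = E°cell + E°(anode) = +0.12 + (+0.80) = +0.92 V.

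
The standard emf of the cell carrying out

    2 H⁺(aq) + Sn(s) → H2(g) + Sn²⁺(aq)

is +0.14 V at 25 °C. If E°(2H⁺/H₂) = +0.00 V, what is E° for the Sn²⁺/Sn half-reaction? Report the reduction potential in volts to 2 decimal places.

−0.14 V

In the reaction as written the 2H⁺/H₂ couple is reduced (cathode) and Sn²⁺/Sn is oxidized (anode), so E°cell = E°(2H⁺/H₂) − E°(Sn²⁺/Sn).
E°(Sn²⁺/Sn) = E°(cathode) − E°cell = +0.00 − (+0.14) = −0.14 V.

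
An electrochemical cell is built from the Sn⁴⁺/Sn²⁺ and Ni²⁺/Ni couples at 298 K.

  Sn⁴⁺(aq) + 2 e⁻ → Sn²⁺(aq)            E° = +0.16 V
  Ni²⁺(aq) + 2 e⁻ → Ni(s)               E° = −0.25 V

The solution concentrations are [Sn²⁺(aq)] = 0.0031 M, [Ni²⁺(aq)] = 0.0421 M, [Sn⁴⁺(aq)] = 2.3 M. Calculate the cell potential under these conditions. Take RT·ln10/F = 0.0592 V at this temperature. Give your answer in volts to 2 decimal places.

The Sn⁴⁺/Sn²⁺ couple has the more positive E°, so it is the cathode; Ni²⁺/Ni is the anode.
E°cell = E°cat − E°an = +0.16 − (−0.25) = +0.41 V; n = 2.
For the overall reaction Sn⁴⁺(aq) + Ni(s) → Sn²⁺(aq) + Ni²⁺(aq), Q = ([Sn²⁺(aq)]·[Ni²⁺(aq)]) / [Sn⁴⁺(aq)] = 5.67×10^−5, giving log Q = −4.246.
Applying E = E° − (RT ln10/nF)·log Q gives +0.41 − (0.0592/2)(−4.246) = +0.54 V.

+0.54 V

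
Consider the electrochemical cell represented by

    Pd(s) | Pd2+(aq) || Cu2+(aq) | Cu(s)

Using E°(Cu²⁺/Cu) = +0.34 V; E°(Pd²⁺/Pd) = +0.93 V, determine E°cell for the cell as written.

By convention the left-hand electrode in cell notation is the anode (oxidation) and the right-hand electrode is the cathode (reduction).
E°cell = E°(right) − E°(left) = +0.34 − (+0.93) = −0.59 V.
The negative sign shows that, as written, the cell would require an external voltage to drive the reaction.

−0.59 V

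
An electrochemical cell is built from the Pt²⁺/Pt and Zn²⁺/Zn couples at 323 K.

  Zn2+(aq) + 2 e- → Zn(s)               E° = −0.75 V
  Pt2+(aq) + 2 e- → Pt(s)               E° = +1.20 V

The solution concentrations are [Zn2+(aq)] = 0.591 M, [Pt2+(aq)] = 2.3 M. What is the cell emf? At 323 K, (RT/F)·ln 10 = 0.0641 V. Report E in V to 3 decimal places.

Since E°(Pt²⁺/Pt) > E°(Zn²⁺/Zn), Pt²⁺/Pt serves as the cathode.
The standard potential is +1.20 − (−0.75) = +1.95 V and the balanced reaction transfers n = 2 electrons.
For the overall reaction Pt2+(aq) + Zn(s) → Pt(s) + Zn2+(aq), Q = [Zn2+(aq)] / [Pt2+(aq)] = 0.257, giving log Q = −0.590.
Applying E = E° − (RT ln10/nF)·log Q gives +1.95 − (0.0641/2)(−0.590) = +1.969 V.

+1.969 V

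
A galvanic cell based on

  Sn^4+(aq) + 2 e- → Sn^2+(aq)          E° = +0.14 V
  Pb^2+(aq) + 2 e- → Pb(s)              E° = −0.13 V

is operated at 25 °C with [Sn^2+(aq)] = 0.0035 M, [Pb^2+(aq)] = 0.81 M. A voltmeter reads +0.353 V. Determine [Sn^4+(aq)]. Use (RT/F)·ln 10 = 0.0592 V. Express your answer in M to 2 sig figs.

1.8 M

Sn⁴⁺/Sn²⁺ is the cathode (higher E°); E°cell = +0.14 − (−0.13) = +0.27 V with n = 2.
From the Nernst equation, log Q = n(E° − E)/0.0592 = 2·(+0.27 − (+0.353))/0.0592 = −2.804.
The balanced reaction is Sn^4+(aq) + Pb(s) → Sn^2+(aq) + Pb^2+(aq), so Q = ([Sn^2+(aq)]·[Pb^2+(aq)]) / [Sn^4+(aq)].
Isolating [Sn^4+(aq)] in Q = 10^{−2.804} yields log [Sn^4+(aq)] = 0.257, i.e. 1.8 M.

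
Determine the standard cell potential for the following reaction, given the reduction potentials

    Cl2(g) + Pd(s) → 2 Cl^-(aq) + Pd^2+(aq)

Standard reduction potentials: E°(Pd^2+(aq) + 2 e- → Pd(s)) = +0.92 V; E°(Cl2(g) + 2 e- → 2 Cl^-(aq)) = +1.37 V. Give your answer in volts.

Cl2(g) gains electrons, so the Cl₂/Cl⁻ couple is the cathode; the Pd²⁺/Pd couple is the anode.
E°cell = E°(cathode) − E°(anode) = +1.37 − (+0.92) = +0.45 V.

+0.45 V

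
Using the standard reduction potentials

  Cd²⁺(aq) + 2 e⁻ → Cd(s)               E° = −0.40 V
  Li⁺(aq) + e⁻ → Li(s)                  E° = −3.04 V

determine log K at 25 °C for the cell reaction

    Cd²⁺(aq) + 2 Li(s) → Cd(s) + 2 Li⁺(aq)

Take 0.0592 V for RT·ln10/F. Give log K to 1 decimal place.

log K = 89.2

The Cd²⁺/Cd couple is reduced (cathode); E°cell = −0.40 − (−3.04) = +2.64 V with n = 2.
At equilibrium E = 0, so log K = nE°cell / 0.0592 = (2)(+2.64) / 0.0592 = 89.2.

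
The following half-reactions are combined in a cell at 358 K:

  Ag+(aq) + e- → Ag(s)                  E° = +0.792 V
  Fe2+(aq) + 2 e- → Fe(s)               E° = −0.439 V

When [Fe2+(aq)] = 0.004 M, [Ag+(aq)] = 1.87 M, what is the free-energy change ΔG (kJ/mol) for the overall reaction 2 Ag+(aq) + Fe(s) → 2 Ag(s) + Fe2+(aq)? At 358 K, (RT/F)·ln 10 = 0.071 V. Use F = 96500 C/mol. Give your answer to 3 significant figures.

−258 kJ/mol

With Ag⁺/Ag reduced at the cathode, E°cell = +0.792 − (−0.439) = +1.231 V and n = 2.
Here Q = [Fe2+(aq)] / [Ag+(aq)]^2 = 0.00114 (log Q = −2.942), giving E = +1.231 − (0.071/2)·(−2.942) = +1.3354 V.
ΔG = −nFE = −(2)(96500)(+1.3354) J/mol = −258 kJ/mol.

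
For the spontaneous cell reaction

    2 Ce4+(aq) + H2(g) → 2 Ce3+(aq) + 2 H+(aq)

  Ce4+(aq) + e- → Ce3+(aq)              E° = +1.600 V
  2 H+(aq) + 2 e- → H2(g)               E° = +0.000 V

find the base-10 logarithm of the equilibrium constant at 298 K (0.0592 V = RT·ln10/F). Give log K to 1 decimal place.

log K = 54.1

The Ce⁴⁺/Ce³⁺ couple is reduced (cathode); E°cell = +1.600 − (+0.000) = +1.600 V with n = 2.
At equilibrium E = 0, so log K = nE°cell / 0.0592 = (2)(+1.600) / 0.0592 = 54.1.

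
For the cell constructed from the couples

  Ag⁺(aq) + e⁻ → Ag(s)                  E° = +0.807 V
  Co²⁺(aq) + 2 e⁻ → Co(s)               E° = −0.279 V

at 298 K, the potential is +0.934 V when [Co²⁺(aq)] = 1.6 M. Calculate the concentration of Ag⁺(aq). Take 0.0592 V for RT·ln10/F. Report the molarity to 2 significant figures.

The Ag⁺/Ag couple has the larger reduction potential, so it is the cathode: E°cell = +0.807 − (−0.279) = +1.086 V and n = 2.
Since E = E° − (0.0592/n)·log Q, log Q = n(E° − E)/0.0592 = 5.135.
The balanced reaction is 2 Ag⁺(aq) + Co(s) → 2 Ag(s) + Co²⁺(aq), so Q = [Co²⁺(aq)] / [Ag⁺(aq)]^2.
Isolating [Ag⁺(aq)] in Q = 10^{5.135} yields log [Ag⁺(aq)] = −2.465, i.e. 0.0034 M.

0.0034 M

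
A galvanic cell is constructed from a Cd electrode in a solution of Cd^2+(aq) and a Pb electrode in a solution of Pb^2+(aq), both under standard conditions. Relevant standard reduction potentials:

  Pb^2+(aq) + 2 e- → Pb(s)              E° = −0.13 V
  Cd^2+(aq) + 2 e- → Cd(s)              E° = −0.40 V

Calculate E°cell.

+0.27 V

The Pb²⁺/Pb couple has the higher E°, so Pb ion is reduced (cathode) and Cd is oxidized (anode).
E°cell = E°(cathode) − E°(anode) = −0.13 − (−0.40) = +0.27 V.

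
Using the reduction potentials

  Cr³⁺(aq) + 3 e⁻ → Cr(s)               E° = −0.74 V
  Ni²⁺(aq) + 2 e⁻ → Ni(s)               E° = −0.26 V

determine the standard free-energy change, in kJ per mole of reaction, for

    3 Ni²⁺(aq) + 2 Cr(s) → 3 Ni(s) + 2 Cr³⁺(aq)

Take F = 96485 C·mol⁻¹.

In the reaction as written Ni²⁺(aq) is reduced, so the Ni²⁺/Ni couple is the cathode and Cr³⁺/Cr is the anode.
E°cell = −0.26 − (−0.74) = +0.48 V; balancing electrons gives n = 6.
ΔG° = −nFE°cell = −(6)(96485)(+0.48) J/mol = −278 kJ/mol.

−278 kJ/mol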